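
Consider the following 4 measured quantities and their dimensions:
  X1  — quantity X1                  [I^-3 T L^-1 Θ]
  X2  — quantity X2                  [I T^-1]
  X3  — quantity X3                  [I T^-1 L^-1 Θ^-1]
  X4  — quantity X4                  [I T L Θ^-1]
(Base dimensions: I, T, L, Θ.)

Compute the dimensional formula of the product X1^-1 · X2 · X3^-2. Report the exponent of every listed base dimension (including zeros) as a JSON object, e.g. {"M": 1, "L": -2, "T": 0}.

{"I": 2, "T": 0, "L": 3, "Θ": 1}

Write exponents as rows I,T,L,Θ / cols X1,X2,X3,X4:
  I: [-3  1  1  1]
  T: [ 1 -1 -1  1]
  L: [-1  0 -1  1]
  Θ: [ 1  0 -1 -1]
  [I]: (-1)·-3+(1)·1+(-2)·1 = 2
  [T]: (-1)·1+(1)·-1+(-2)·-1 = 0
  [L]: (-1)·-1+(1)·0+(-2)·-1 = 3
  [Θ]: (-1)·1+(1)·0+(-2)·-1 = 1
⇒ I^2 L^3 Θ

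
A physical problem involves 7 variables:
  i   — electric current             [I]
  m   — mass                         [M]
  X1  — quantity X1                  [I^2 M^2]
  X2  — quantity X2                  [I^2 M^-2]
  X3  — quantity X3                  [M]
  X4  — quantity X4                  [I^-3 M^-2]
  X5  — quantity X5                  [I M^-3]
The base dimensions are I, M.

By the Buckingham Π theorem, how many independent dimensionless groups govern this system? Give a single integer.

Exponent matrix [I,M] × [i,m,X1,X2,X3,X4,X5]:
  I: [ 1  0  2  2  0 -3  1]
  M: [ 0  1  2 -2  1 -2 -3]
RREF → pivots at {i,m} ⇒ r = 2
n=7, r=2 ⇒ 5 dimensionless groups

5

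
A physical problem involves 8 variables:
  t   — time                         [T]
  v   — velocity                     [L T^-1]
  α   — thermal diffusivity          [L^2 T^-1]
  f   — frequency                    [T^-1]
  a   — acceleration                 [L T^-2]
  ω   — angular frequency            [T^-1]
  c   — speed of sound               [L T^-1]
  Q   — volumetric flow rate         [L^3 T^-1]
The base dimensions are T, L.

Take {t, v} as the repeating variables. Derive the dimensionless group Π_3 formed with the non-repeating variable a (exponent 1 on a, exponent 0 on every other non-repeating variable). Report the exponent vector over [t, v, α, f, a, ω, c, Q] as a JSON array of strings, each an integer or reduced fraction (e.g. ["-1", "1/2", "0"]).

Exponent matrix [T,L] × [t,v,α,f,a,ω,c,Q]:
  T: [ 1 -1 -1 -1 -2 -1 -1 -1]
  L: [ 0  1  2  0  1  0  1  3]
RREF → pivots at {t,v} ⇒ r = 2
Repeat: t,v; free: α,f,a,ω,c,Q
RREF:
  r0: [   1    0    1   -1   -1   -1    0    2]
  r1: [   0    1    2    0    1    0    1    3]
Fix exponent of a at 1, α at 0, f at 0, ω at 0, c at 0, Q at 0; solve each RREF row for its pivot's exponent:
  r0: exp(t) + (-1)·1 = 0 ⇒ exp(t) = 1
  r1: exp(v) + (1)·1 = 0 ⇒ exp(v) = -1
Π_3 = t · v^-1 · a

["1", "-1", "0", "0", "1", "0", "0", "0"]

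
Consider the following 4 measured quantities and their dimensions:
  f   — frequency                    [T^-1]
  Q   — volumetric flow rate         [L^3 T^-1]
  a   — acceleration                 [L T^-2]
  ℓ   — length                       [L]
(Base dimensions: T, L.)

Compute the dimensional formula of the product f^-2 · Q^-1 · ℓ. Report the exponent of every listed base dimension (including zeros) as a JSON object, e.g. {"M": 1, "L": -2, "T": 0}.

Exponent matrix [T,L] × [f,Q,a,ℓ]:
  T: [-1 -1 -2  0]
  L: [ 0  3  1  1]
  [T]: (-2)·-1+(-1)·-1+(1)·0 = 3
  [L]: (-2)·0+(-1)·3+(1)·1 = -2
⇒ T^3 L^-2

{"T": 3, "L": -2}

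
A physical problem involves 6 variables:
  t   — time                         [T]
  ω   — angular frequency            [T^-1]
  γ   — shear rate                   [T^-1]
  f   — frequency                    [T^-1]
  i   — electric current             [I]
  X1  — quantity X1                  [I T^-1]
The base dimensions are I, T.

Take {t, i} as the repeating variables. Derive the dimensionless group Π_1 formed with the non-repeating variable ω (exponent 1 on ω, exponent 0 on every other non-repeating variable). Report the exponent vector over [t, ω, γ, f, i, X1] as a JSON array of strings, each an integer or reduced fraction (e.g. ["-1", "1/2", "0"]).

Write exponents as rows I,T / cols t,ω,γ,f,i,X1:
  I: [ 0  0  0  0  1  1]
  T: [ 1 -1 -1 -1  0 -1]
RREF → pivots at {t,i} ⇒ r = 2
Repeat: t,i; free: ω,γ,f,X1
RREF:
  r0: [   1   -1   -1   -1    0   -1]
  r1: [   0    0    0    0    1    1]
Fix exponent of ω at 1, γ at 0, f at 0, X1 at 0; solve each RREF row for its pivot's exponent:
  r0: exp(t) + (-1)·1 = 0 ⇒ exp(t) = 1
  r1: exp(i) + (0)·1 = 0 ⇒ exp(i) = 0
Π_1 = t · ω

["1", "1", "0", "0", "0", "0"]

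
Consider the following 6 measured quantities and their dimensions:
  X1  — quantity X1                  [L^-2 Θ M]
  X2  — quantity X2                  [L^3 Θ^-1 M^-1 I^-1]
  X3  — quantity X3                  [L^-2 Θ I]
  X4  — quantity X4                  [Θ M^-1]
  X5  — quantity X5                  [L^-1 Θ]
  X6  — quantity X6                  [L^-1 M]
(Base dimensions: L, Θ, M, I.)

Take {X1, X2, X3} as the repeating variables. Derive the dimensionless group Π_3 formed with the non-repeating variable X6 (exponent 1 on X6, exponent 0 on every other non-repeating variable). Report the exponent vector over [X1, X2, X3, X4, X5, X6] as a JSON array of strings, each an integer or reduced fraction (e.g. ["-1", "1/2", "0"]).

["0", "1", "1", "0", "0", "1"]

Write exponents as rows L,Θ,M,I / cols X1,X2,X3,X4,X5,X6:
  L: [-2  3 -2  0 -1 -1]
  Θ: [ 1 -1  1  1  1  0]
  M: [ 1 -1  0 -1  0  1]
  I: [ 0 -1  1  0  0  0]
RREF → pivots at {X1,X2,X3} ⇒ r = 3
Pivot set = {X1,X2,X3}, free = {X4,X5,X6}
RREF:
  r0: [   1    0    0    1    1    0]
  r1: [   0    1    0    2    1   -1]
  r2: [   0    0    1    2    1   -1]
  r3: [   0    0    0    0    0    0]
Fix exponent of X6 at 1, X4 at 0, X5 at 0; solve each RREF row for its pivot's exponent:
  r0: exp(X1) + (0)·1 = 0 ⇒ exp(X1) = 0
  r1: exp(X2) + (-1)·1 = 0 ⇒ exp(X2) = 1
  r2: exp(X3) + (-1)·1 = 0 ⇒ exp(X3) = 1
Π_3 = X2 · X3 · X6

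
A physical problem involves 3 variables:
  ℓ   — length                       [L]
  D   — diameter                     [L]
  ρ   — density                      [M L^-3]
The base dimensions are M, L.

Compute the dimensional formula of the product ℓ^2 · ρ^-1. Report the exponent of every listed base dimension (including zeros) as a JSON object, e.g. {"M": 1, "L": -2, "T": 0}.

Dimensional matrix (M×L by ℓ×D×ρ):
  M: [ 0  0  1]
  L: [ 1  1 -3]
  [M]: (2)·0+(-1)·1 = -1
  [L]: (2)·1+(-1)·-3 = 5
⇒ M^-1 L^5

{"M": -1, "L": 5}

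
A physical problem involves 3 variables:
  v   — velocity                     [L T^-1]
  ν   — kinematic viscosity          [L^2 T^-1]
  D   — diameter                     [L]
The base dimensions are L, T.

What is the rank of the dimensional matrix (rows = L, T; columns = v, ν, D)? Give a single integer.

Write exponents as rows L,T / cols v,ν,D:
  L: [ 1  2  1]
  T: [-1 -1  0]
Row reduction gives pivot columns v,ν; rank = 2

2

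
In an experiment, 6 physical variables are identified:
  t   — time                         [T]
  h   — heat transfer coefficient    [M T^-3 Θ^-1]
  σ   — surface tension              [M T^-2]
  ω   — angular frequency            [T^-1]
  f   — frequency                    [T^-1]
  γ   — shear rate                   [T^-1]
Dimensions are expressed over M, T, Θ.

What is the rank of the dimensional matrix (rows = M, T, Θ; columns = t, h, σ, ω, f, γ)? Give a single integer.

3

Write exponents as rows M,T,Θ / cols t,h,σ,ω,f,γ:
  M: [ 0  1  1  0  0  0]
  T: [ 1 -3 -2 -1 -1 -1]
  Θ: [ 0 -1  0  0  0  0]
Echelon form has 3 nonzero rows (pivots: t,h,σ)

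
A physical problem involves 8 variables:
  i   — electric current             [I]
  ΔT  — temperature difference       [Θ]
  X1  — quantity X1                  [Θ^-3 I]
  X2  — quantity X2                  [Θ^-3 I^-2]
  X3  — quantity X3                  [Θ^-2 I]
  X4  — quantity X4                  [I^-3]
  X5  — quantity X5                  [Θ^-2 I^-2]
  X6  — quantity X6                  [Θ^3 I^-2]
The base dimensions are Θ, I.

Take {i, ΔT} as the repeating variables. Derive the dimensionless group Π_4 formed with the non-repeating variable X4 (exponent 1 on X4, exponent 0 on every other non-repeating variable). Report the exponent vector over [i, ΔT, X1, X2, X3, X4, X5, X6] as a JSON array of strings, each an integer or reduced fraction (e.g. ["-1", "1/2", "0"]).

["3", "0", "0", "0", "0", "1", "0", "0"]

Write exponents as rows Θ,I / cols i,ΔT,X1,X2,X3,X4,X5,X6:
  Θ: [ 0  1 -3 -3 -2  0 -2  3]
  I: [ 1  0  1 -2  1 -3 -2 -2]
RREF → pivots at {i,ΔT} ⇒ r = 2
Pivot set = {i,ΔT}, free = {X1,X2,X3,X4,X5,X6}
RREF:
  r0: [   1    0    1   -2    1   -3   -2   -2]
  r1: [   0    1   -3   -3   -2    0   -2    3]
Fix exponent of X4 at 1, X1 at 0, X2 at 0, X3 at 0, X5 at 0, X6 at 0; solve each RREF row for its pivot's exponent:
  r0: exp(i) + (-3)·1 = 0 ⇒ exp(i) = 3
  r1: exp(ΔT) + (0)·1 = 0 ⇒ exp(ΔT) = 0
Π_4 = i^3 · X4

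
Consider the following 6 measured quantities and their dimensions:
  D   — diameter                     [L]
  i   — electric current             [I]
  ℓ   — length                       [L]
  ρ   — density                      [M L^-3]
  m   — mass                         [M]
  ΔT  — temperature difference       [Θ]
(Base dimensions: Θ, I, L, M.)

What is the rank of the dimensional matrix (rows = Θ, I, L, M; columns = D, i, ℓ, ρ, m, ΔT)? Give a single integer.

4

Write exponents as rows Θ,I,L,M / cols D,i,ℓ,ρ,m,ΔT:
  Θ: [ 0  0  0  0  0  1]
  I: [ 0  1  0  0  0  0]
  L: [ 1  0  1 -3  0  0]
  M: [ 0  0  0  1  1  0]
RREF → pivots at {D,i,ρ,ΔT} ⇒ r = 4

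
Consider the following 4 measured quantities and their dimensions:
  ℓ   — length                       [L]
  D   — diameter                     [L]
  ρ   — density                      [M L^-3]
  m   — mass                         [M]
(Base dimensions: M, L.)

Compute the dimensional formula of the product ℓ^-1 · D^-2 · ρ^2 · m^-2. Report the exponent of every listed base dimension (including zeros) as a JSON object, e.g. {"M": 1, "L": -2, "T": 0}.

Write exponents as rows M,L / cols ℓ,D,ρ,m:
  M: [ 0  0  1  1]
  L: [ 1  1 -3  0]
  [M]: (-1)·0+(-2)·0+(2)·1+(-2)·1 = 0
  [L]: (-1)·1+(-2)·1+(2)·-3+(-2)·0 = -9
⇒ L^-9

{"M": 0, "L": -9}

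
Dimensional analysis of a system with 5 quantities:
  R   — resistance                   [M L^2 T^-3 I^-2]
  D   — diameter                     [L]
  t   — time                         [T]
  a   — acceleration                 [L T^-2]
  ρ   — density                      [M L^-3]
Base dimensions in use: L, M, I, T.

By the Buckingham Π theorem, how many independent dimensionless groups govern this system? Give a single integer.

1

Write exponents as rows L,M,I,T / cols R,D,t,a,ρ:
  L: [ 2  1  0  1 -3]
  M: [ 1  0  0  0  1]
  I: [-2  0  0  0  0]
  T: [-3  0  1 -2  0]
Echelon form has 4 nonzero rows (pivots: R,D,t,ρ)
n=5, r=4 ⇒ 1 dimensionless group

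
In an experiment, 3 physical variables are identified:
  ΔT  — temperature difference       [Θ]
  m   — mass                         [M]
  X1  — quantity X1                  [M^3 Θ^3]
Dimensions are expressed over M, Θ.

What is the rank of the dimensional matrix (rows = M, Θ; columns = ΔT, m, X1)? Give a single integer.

2

Dimensional matrix (M×Θ by ΔT×m×X1):
  M: [ 0  1  3]
  Θ: [ 1  0  3]
Row reduction gives pivot columns ΔT,m; rank = 2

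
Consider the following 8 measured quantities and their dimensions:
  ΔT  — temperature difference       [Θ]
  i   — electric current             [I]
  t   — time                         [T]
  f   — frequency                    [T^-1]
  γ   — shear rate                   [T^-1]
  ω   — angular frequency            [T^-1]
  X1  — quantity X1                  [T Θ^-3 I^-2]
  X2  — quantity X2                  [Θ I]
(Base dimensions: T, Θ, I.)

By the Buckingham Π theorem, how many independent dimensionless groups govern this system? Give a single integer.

5

Dimensional matrix (T×Θ×I by ΔT×i×t×f×γ×ω×X1×X2):
  T: [ 0  0  1 -1 -1 -1  1  0]
  Θ: [ 1  0  0  0  0  0 -3  1]
  I: [ 0  1  0  0  0  0 -2  1]
Row reduction gives pivot columns ΔT,i,t; rank = 3
8 vars − rank 3 = 5 Π groups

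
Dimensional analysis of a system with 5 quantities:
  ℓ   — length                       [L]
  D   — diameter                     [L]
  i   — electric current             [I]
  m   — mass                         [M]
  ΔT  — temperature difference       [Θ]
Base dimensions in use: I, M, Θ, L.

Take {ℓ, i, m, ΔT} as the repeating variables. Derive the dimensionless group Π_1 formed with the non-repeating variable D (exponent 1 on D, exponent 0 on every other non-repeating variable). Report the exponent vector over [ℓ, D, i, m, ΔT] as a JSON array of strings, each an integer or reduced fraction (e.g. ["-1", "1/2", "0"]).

["-1", "1", "0", "0", "0"]

Dimensional matrix (I×M×Θ×L by ℓ×D×i×m×ΔT):
  I: [ 0  0  1  0  0]
  M: [ 0  0  0  1  0]
  Θ: [ 0  0  0  0  1]
  L: [ 1  1  0  0  0]
Echelon form has 4 nonzero rows (pivots: ℓ,i,m,ΔT)
Pivot set = {ℓ,i,m,ΔT}, free = {D}
RREF:
  r0: [   1    1    0    0    0]
  r1: [   0    0    1    0    0]
  r2: [   0    0    0    1    0]
  r3: [   0    0    0    0    1]
Fix exponent of D at 1; solve each RREF row for its pivot's exponent:
  r0: exp(ℓ) + (1)·1 = 0 ⇒ exp(ℓ) = -1
  r1: exp(i) + (0)·1 = 0 ⇒ exp(i) = 0
  r2: exp(m) + (0)·1 = 0 ⇒ exp(m) = 0
  r3: exp(ΔT) + (0)·1 = 0 ⇒ exp(ΔT) = 0
Π_1 = ℓ^-1 · D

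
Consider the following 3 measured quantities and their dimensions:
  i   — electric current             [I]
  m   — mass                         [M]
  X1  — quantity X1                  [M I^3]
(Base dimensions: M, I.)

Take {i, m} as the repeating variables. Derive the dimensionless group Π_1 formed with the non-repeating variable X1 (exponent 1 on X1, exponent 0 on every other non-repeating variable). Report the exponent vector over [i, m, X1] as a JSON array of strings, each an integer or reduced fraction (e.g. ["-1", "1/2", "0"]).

["-3", "-1", "1"]

Exponent matrix [M,I] × [i,m,X1]:
  M: [ 0  1  1]
  I: [ 1  0  3]
RREF → pivots at {i,m} ⇒ r = 2
Pivot set = {i,m}, free = {X1}
RREF:
  r0: [   1    0    3]
  r1: [   0    1    1]
Fix exponent of X1 at 1; solve each RREF row for its pivot's exponent:
  r0: exp(i) + (3)·1 = 0 ⇒ exp(i) = -3
  r1: exp(m) + (1)·1 = 0 ⇒ exp(m) = -1
Π_1 = i^-3 · m^-1 · X1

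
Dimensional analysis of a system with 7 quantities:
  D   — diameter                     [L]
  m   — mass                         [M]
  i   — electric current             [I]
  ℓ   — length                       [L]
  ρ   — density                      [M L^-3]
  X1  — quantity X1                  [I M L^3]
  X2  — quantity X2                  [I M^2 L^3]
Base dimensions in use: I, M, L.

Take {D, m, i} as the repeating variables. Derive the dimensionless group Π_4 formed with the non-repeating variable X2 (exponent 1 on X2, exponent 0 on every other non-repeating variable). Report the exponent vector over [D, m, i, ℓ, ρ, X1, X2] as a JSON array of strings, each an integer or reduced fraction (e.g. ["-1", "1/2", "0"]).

["-3", "-2", "-1", "0", "0", "0", "1"]

Exponent matrix [I,M,L] × [D,m,i,ℓ,ρ,X1,X2]:
  I: [ 0  0  1  0  0  1  1]
  M: [ 0  1  0  0  1  1  2]
  L: [ 1  0  0  1 -3  3  3]
RREF → pivots at {D,m,i} ⇒ r = 3
Pivot set = {D,m,i}, free = {ℓ,ρ,X1,X2}
RREF:
  r0: [   1    0    0    1   -3    3    3]
  r1: [   0    1    0    0    1    1    2]
  r2: [   0    0    1    0    0    1    1]
Fix exponent of X2 at 1, ℓ at 0, ρ at 0, X1 at 0; solve each RREF row for its pivot's exponent:
  r0: exp(D) + (3)·1 = 0 ⇒ exp(D) = -3
  r1: exp(m) + (2)·1 = 0 ⇒ exp(m) = -2
  r2: exp(i) + (1)·1 = 0 ⇒ exp(i) = -1
Π_4 = D^-3 · m^-2 · i^-1 · X2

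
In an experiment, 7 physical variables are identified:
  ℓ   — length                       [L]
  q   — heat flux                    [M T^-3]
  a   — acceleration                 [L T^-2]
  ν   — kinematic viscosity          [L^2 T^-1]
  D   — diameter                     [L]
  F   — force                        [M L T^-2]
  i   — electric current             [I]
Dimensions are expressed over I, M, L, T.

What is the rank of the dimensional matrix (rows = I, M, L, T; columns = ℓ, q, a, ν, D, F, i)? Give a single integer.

Write exponents as rows I,M,L,T / cols ℓ,q,a,ν,D,F,i:
  I: [ 0  0  0  0  0  0  1]
  M: [ 0  1  0  0  0  1  0]
  L: [ 1  0  1  2  1  1  0]
  T: [ 0 -3 -2 -1  0 -2  0]
Echelon form has 4 nonzero rows (pivots: ℓ,q,a,i)

4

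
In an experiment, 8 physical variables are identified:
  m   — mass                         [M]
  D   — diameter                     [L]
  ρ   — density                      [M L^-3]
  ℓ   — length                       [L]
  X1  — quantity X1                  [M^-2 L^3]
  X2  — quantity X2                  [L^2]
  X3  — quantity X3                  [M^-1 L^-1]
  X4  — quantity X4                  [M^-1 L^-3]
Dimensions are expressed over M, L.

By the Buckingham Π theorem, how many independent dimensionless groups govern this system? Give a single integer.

Exponent matrix [M,L] × [m,D,ρ,ℓ,X1,X2,X3,X4]:
  M: [ 1  0  1  0 -2  0 -1 -1]
  L: [ 0  1 -3  1  3  2 -1 -3]
RREF → pivots at {m,D} ⇒ r = 2
n=8, r=2 ⇒ 6 dimensionless groups

6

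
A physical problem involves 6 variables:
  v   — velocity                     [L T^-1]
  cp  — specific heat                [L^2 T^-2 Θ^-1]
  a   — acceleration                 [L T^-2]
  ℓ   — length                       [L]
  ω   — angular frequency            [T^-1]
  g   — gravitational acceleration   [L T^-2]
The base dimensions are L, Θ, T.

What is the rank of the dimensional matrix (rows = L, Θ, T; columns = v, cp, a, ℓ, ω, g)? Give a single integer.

3

Dimensional matrix (L×Θ×T by v×cp×a×ℓ×ω×g):
  L: [ 1  2  1  1  0  1]
  Θ: [ 0 -1  0  0  0  0]
  T: [-1 -2 -2  0 -1 -2]
Echelon form has 3 nonzero rows (pivots: v,cp,a)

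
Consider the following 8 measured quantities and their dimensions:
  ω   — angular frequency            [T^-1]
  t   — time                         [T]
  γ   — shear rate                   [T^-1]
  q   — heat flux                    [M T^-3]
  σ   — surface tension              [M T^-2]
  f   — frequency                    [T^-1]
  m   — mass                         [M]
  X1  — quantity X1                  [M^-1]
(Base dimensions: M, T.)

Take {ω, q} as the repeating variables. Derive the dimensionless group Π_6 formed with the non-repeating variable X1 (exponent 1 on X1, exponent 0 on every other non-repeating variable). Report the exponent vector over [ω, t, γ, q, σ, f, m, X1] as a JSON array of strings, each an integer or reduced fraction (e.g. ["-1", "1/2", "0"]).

["-3", "0", "0", "1", "0", "0", "0", "1"]

Write exponents as rows M,T / cols ω,t,γ,q,σ,f,m,X1:
  M: [ 0  0  0  1  1  0  1 -1]
  T: [-1  1 -1 -3 -2 -1  0  0]
Row reduction gives pivot columns ω,q; rank = 2
Pivot set = {ω,q}, free = {t,γ,σ,f,m,X1}
RREF:
  r0: [   1   -1    1    0   -1    1   -3    3]
  r1: [   0    0    0    1    1    0    1   -1]
Fix exponent of X1 at 1, t at 0, γ at 0, σ at 0, f at 0, m at 0; solve each RREF row for its pivot's exponent:
  r0: exp(ω) + (3)·1 = 0 ⇒ exp(ω) = -3
  r1: exp(q) + (-1)·1 = 0 ⇒ exp(q) = 1
Π_6 = ω^-3 · q · X1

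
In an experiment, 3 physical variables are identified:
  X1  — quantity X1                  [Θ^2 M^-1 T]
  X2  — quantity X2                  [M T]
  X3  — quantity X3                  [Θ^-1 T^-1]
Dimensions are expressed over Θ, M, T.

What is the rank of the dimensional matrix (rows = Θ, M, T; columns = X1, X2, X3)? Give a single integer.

2

Dimensional matrix (Θ×M×T by X1×X2×X3):
  Θ: [ 2  0 -1]
  M: [-1  1  0]
  T: [ 1  1 -1]
Row reduction gives pivot columns X1,X2; rank = 2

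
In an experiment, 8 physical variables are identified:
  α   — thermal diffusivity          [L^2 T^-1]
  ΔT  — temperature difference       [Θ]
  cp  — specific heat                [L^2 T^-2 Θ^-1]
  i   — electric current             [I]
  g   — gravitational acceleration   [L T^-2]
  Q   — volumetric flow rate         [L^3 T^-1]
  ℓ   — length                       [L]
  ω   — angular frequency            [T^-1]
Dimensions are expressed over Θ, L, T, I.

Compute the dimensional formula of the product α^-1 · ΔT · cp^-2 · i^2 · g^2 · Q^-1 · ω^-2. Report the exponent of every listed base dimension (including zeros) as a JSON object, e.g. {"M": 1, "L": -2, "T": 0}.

Dimensional matrix (Θ×L×T×I by α×ΔT×cp×i×g×Q×ℓ×ω):
  Θ: [ 0  1 -1  0  0  0  0  0]
  L: [ 2  0  2  0  1  3  1  0]
  T: [-1  0 -2  0 -2 -1  0 -1]
  I: [ 0  0  0  1  0  0  0  0]
  [Θ]: (-1)·0+(1)·1+(-2)·-1+(2)·0+(2)·0+(-1)·0+(-2)·0 = 3
  [L]: (-1)·2+(1)·0+(-2)·2+(2)·0+(2)·1+(-1)·3+(-2)·0 = -7
  [T]: (-1)·-1+(1)·0+(-2)·-2+(2)·0+(2)·-2+(-1)·-1+(-2)·-1 = 4
  [I]: (-1)·0+(1)·0+(-2)·0+(2)·1+(2)·0+(-1)·0+(-2)·0 = 2
⇒ Θ^3 L^-7 T^4 I^2

{"Θ": 3, "L": -7, "T": 4, "I": 2}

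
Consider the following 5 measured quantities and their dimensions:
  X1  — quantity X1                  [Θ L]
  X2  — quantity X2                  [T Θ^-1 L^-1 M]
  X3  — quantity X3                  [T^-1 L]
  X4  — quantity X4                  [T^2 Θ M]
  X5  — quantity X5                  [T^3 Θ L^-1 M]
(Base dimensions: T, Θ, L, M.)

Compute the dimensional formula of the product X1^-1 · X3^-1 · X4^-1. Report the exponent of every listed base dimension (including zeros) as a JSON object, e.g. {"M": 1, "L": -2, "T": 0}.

Write exponents as rows T,Θ,L,M / cols X1,X2,X3,X4,X5:
  T: [ 0  1 -1  2  3]
  Θ: [ 1 -1  0  1  1]
  L: [ 1 -1  1  0 -1]
  M: [ 0  1  0  1  1]
  [T]: (-1)·0+(-1)·-1+(-1)·2 = -1
  [Θ]: (-1)·1+(-1)·0+(-1)·1 = -2
  [L]: (-1)·1+(-1)·1+(-1)·0 = -2
  [M]: (-1)·0+(-1)·0+(-1)·1 = -1
⇒ T^-1 Θ^-2 L^-2 M^-1

{"T": -1, "Θ": -2, "L": -2, "M": -1}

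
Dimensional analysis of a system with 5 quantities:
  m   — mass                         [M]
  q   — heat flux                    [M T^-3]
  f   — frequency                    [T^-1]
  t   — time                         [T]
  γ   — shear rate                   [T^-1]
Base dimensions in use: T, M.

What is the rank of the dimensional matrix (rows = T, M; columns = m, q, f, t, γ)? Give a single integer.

2

Dimensional matrix (T×M by m×q×f×t×γ):
  T: [ 0 -3 -1  1 -1]
  M: [ 1  1  0  0  0]
RREF → pivots at {m,q} ⇒ r = 2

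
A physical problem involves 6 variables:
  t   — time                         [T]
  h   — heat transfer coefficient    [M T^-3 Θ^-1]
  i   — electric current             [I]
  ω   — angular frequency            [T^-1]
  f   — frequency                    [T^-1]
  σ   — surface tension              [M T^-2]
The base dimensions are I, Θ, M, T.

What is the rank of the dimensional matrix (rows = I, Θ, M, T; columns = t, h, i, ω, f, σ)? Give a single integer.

4

Exponent matrix [I,Θ,M,T] × [t,h,i,ω,f,σ]:
  I: [ 0  0  1  0  0  0]
  Θ: [ 0 -1  0  0  0  0]
  M: [ 0  1  0  0  0  1]
  T: [ 1 -3  0 -1 -1 -2]
RREF → pivots at {t,h,i,σ} ⇒ r = 4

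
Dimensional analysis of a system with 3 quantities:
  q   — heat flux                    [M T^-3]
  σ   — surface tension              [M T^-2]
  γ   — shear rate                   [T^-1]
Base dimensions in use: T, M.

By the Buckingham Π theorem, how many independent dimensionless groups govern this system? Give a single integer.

Exponent matrix [T,M] × [q,σ,γ]:
  T: [-3 -2 -1]
  M: [ 1  1  0]
Echelon form has 2 nonzero rows (pivots: q,σ)
n=3, r=2 ⇒ 1 dimensionless group

1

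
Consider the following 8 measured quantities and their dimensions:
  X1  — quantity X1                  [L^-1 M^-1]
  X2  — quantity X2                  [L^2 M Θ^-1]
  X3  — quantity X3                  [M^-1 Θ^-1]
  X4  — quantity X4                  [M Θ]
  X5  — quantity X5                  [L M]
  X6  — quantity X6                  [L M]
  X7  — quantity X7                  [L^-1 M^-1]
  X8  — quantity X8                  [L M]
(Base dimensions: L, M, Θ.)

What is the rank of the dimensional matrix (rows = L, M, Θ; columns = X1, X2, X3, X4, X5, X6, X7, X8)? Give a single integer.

Write exponents as rows L,M,Θ / cols X1,X2,X3,X4,X5,X6,X7,X8:
  L: [-1  2  0  0  1  1 -1  1]
  M: [-1  1 -1  1  1  1 -1  1]
  Θ: [ 0 -1 -1  1  0  0  0  0]
RREF → pivots at {X1,X2} ⇒ r = 2

2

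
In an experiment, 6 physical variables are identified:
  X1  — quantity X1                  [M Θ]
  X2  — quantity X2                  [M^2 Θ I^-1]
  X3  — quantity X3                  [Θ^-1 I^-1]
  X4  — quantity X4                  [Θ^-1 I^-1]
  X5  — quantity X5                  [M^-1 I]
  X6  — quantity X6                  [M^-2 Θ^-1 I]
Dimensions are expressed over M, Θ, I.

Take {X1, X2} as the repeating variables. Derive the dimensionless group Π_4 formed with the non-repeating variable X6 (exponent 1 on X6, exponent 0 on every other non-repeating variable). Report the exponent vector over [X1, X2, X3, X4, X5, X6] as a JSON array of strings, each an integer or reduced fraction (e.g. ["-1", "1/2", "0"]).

["0", "1", "0", "0", "0", "1"]

Exponent matrix [M,Θ,I] × [X1,X2,X3,X4,X5,X6]:
  M: [ 1  2  0  0 -1 -2]
  Θ: [ 1  1 -1 -1  0 -1]
  I: [ 0 -1 -1 -1  1  1]
Row reduction gives pivot columns X1,X2; rank = 2
Repeat: X1,X2; free: X3,X4,X5,X6
RREF:
  r0: [   1    0   -2   -2    1    0]
  r1: [   0    1    1    1   -1   -1]
  r2: [   0    0    0    0    0    0]
Fix exponent of X6 at 1, X3 at 0, X4 at 0, X5 at 0; solve each RREF row for its pivot's exponent:
  r0: exp(X1) + (0)·1 = 0 ⇒ exp(X1) = 0
  r1: exp(X2) + (-1)·1 = 0 ⇒ exp(X2) = 1
Π_4 = X2 · X6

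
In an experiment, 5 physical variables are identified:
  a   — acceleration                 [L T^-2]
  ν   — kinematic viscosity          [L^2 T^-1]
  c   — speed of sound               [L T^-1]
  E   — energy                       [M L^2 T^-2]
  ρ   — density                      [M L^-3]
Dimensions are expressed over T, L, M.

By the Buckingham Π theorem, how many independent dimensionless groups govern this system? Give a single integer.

Dimensional matrix (T×L×M by a×ν×c×E×ρ):
  T: [-2 -1 -1 -2  0]
  L: [ 1  2  1  2 -3]
  M: [ 0  0  0  1  1]
Echelon form has 3 nonzero rows (pivots: a,ν,E)
n=5, r=3 ⇒ 2 dimensionless groups

2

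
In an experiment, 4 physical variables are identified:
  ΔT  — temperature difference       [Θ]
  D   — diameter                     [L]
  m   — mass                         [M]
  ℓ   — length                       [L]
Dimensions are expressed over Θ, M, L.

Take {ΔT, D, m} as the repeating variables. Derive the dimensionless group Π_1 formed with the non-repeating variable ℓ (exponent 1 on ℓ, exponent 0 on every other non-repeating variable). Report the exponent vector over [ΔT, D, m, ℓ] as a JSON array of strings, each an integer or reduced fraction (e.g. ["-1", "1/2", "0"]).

["0", "-1", "0", "1"]

Write exponents as rows Θ,M,L / cols ΔT,D,m,ℓ:
  Θ: [ 1  0  0  0]
  M: [ 0  0  1  0]
  L: [ 0  1  0  1]
RREF → pivots at {ΔT,D,m} ⇒ r = 3
Repeat: ΔT,D,m; free: ℓ
RREF:
  r0: [   1    0    0    0]
  r1: [   0    1    0    1]
  r2: [   0    0    1    0]
Fix exponent of ℓ at 1; solve each RREF row for its pivot's exponent:
  r0: exp(ΔT) + (0)·1 = 0 ⇒ exp(ΔT) = 0
  r1: exp(D) + (1)·1 = 0 ⇒ exp(D) = -1
  r2: exp(m) + (0)·1 = 0 ⇒ exp(m) = 0
Π_1 = D^-1 · ℓ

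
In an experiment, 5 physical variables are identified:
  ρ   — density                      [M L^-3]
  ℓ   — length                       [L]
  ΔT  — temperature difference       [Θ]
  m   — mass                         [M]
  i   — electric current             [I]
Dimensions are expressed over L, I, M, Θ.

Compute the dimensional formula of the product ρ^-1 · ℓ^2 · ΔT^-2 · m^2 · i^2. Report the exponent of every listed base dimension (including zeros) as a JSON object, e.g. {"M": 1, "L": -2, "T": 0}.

{"L": 5, "I": 2, "M": 1, "Θ": -2}

Exponent matrix [L,I,M,Θ] × [ρ,ℓ,ΔT,m,i]:
  L: [-3  1  0  0  0]
  I: [ 0  0  0  0  1]
  M: [ 1  0  0  1  0]
  Θ: [ 0  0  1  0  0]
  [L]: (-1)·-3+(2)·1+(-2)·0+(2)·0+(2)·0 = 5
  [I]: (-1)·0+(2)·0+(-2)·0+(2)·0+(2)·1 = 2
  [M]: (-1)·1+(2)·0+(-2)·0+(2)·1+(2)·0 = 1
  [Θ]: (-1)·0+(2)·0+(-2)·1+(2)·0+(2)·0 = -2
⇒ L^5 I^2 M Θ^-2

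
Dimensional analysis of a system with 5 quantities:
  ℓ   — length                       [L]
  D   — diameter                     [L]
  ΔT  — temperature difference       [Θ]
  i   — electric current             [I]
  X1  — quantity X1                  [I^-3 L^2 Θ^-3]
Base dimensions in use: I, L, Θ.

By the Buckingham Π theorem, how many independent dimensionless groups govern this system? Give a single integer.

Write exponents as rows I,L,Θ / cols ℓ,D,ΔT,i,X1:
  I: [ 0  0  0  1 -3]
  L: [ 1  1  0  0  2]
  Θ: [ 0  0  1  0 -3]
Echelon form has 3 nonzero rows (pivots: ℓ,ΔT,i)
n=5, r=3 ⇒ 2 dimensionless groups

2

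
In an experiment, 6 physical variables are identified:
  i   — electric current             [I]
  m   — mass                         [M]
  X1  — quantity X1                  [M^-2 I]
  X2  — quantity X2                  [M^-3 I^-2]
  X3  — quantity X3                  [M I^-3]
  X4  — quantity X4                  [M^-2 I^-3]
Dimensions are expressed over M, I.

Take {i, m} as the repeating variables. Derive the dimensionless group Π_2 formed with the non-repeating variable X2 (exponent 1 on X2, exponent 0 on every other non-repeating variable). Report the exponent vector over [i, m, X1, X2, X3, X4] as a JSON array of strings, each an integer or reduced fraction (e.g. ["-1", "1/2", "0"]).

["2", "3", "0", "1", "0", "0"]

Write exponents as rows M,I / cols i,m,X1,X2,X3,X4:
  M: [ 0  1 -2 -3  1 -2]
  I: [ 1  0  1 -2 -3 -3]
Row reduction gives pivot columns i,m; rank = 2
Repeat: i,m; free: X1,X2,X3,X4
RREF:
  r0: [   1    0    1   -2   -3   -3]
  r1: [   0    1   -2   -3    1   -2]
Fix exponent of X2 at 1, X1 at 0, X3 at 0, X4 at 0; solve each RREF row for its pivot's exponent:
  r0: exp(i) + (-2)·1 = 0 ⇒ exp(i) = 2
  r1: exp(m) + (-3)·1 = 0 ⇒ exp(m) = 3
Π_2 = i^2 · m^3 · X2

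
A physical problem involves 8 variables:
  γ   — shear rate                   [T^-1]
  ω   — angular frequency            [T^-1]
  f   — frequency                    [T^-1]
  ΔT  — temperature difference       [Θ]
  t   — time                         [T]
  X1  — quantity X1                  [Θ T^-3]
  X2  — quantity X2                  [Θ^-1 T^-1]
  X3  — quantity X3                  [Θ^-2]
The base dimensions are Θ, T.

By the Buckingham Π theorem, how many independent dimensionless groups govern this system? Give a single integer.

Dimensional matrix (Θ×T by γ×ω×f×ΔT×t×X1×X2×X3):
  Θ: [ 0  0  0  1  0  1 -1 -2]
  T: [-1 -1 -1  0  1 -3 -1  0]
RREF → pivots at {γ,ΔT} ⇒ r = 2
n=8, r=2 ⇒ 6 dimensionless groups

6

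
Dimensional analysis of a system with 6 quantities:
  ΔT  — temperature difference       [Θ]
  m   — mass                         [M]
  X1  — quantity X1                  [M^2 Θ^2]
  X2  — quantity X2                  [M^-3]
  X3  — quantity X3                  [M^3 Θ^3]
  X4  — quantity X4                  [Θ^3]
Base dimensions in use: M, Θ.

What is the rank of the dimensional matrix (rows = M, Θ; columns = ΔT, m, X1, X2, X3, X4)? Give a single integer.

Write exponents as rows M,Θ / cols ΔT,m,X1,X2,X3,X4:
  M: [ 0  1  2 -3  3  0]
  Θ: [ 1  0  2  0  3  3]
Echelon form has 2 nonzero rows (pivots: ΔT,m)

2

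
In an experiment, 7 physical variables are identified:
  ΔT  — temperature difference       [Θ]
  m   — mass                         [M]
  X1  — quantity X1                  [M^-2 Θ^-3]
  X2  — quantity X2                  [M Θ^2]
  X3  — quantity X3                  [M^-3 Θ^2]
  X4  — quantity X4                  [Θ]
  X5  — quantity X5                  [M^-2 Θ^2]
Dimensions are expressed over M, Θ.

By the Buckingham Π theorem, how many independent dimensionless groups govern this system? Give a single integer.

5

Write exponents as rows M,Θ / cols ΔT,m,X1,X2,X3,X4,X5:
  M: [ 0  1 -2  1 -3  0 -2]
  Θ: [ 1  0 -3  2  2  1  2]
RREF → pivots at {ΔT,m} ⇒ r = 2
n=7, r=2 ⇒ 5 dimensionless groups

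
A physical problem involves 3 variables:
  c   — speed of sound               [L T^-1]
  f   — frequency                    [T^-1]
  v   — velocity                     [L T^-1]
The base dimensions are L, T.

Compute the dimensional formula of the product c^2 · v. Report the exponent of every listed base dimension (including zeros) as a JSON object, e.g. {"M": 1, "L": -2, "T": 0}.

Write exponents as rows L,T / cols c,f,v:
  L: [ 1  0  1]
  T: [-1 -1 -1]
  [L]: (2)·1+(1)·1 = 3
  [T]: (2)·-1+(1)·-1 = -3
⇒ L^3 T^-3

{"L": 3, "T": -3}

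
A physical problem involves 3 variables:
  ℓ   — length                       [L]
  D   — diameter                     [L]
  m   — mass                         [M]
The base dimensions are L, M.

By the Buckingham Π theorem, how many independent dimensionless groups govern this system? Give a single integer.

Write exponents as rows L,M / cols ℓ,D,m:
  L: [ 1  1  0]
  M: [ 0  0  1]
Echelon form has 2 nonzero rows (pivots: ℓ,m)
Π count = n − r = 3 − 2 = 1

1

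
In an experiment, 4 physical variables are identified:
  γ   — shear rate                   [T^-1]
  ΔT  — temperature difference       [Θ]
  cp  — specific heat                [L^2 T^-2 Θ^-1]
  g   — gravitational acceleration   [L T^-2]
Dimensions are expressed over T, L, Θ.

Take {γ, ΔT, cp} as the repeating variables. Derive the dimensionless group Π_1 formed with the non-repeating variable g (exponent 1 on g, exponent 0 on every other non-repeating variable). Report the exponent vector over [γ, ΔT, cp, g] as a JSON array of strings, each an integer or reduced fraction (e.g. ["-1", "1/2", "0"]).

["-1", "-1/2", "-1/2", "1"]

Write exponents as rows T,L,Θ / cols γ,ΔT,cp,g:
  T: [-1  0 -2 -2]
  L: [ 0  0  2  1]
  Θ: [ 0  1 -1  0]
RREF → pivots at {γ,ΔT,cp} ⇒ r = 3
Pivot set = {γ,ΔT,cp}, free = {g}
RREF:
  r0: [   1    0    0    1]
  r1: [   0    1    0  1/2]
  r2: [   0    0    1  1/2]
Fix exponent of g at 1; solve each RREF row for its pivot's exponent:
  r0: exp(γ) + (1)·1 = 0 ⇒ exp(γ) = -1
  r1: exp(ΔT) + (1/2)·1 = 0 ⇒ exp(ΔT) = -1/2
  r2: exp(cp) + (1/2)·1 = 0 ⇒ exp(cp) = -1/2
Π_1 = γ^-1 · ΔT^(-1/2) · cp^(-1/2) · g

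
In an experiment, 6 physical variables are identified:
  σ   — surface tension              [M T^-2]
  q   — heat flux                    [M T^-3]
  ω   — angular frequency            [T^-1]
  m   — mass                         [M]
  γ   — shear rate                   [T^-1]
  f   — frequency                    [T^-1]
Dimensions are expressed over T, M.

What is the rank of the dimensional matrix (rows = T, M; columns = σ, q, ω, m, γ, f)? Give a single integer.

Dimensional matrix (T×M by σ×q×ω×m×γ×f):
  T: [-2 -3 -1  0 -1 -1]
  M: [ 1  1  0  1  0  0]
Echelon form has 2 nonzero rows (pivots: σ,q)

2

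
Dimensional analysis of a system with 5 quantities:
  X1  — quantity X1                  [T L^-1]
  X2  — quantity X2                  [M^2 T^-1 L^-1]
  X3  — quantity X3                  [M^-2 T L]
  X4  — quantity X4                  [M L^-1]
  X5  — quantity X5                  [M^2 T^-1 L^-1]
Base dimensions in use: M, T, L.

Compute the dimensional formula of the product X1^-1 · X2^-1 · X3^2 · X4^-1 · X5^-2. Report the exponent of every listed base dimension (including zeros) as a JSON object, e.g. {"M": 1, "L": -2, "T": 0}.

{"M": -11, "T": 4, "L": 7}

Dimensional matrix (M×T×L by X1×X2×X3×X4×X5):
  M: [ 0  2 -2  1  2]
  T: [ 1 -1  1  0 -1]
  L: [-1 -1  1 -1 -1]
  [M]: (-1)·0+(-1)·2+(2)·-2+(-1)·1+(-2)·2 = -11
  [T]: (-1)·1+(-1)·-1+(2)·1+(-1)·0+(-2)·-1 = 4
  [L]: (-1)·-1+(-1)·-1+(2)·1+(-1)·-1+(-2)·-1 = 7
⇒ M^-11 T^4 L^7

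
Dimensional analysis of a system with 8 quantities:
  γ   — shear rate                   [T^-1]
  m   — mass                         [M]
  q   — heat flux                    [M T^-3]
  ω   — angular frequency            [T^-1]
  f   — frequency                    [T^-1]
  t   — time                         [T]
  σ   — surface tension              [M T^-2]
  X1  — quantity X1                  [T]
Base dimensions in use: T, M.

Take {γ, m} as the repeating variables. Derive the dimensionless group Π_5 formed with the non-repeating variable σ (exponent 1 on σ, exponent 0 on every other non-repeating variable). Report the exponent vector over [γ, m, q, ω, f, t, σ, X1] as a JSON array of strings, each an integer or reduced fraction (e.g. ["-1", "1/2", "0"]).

Write exponents as rows T,M / cols γ,m,q,ω,f,t,σ,X1:
  T: [-1  0 -3 -1 -1  1 -2  1]
  M: [ 0  1  1  0  0  0  1  0]
Row reduction gives pivot columns γ,m; rank = 2
Pivot set = {γ,m}, free = {q,ω,f,t,σ,X1}
RREF:
  r0: [   1    0    3    1    1   -1    2   -1]
  r1: [   0    1    1    0    0    0    1    0]
Fix exponent of σ at 1, q at 0, ω at 0, f at 0, t at 0, X1 at 0; solve each RREF row for its pivot's exponent:
  r0: exp(γ) + (2)·1 = 0 ⇒ exp(γ) = -2
  r1: exp(m) + (1)·1 = 0 ⇒ exp(m) = -1
Π_5 = γ^-2 · m^-1 · σ

["-2", "-1", "0", "0", "0", "0", "1", "0"]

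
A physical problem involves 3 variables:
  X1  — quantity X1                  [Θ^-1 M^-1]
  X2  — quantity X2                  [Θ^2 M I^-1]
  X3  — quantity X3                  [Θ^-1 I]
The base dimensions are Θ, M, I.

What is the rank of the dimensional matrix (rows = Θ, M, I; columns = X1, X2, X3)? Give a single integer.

Exponent matrix [Θ,M,I] × [X1,X2,X3]:
  Θ: [-1  2 -1]
  M: [-1  1  0]
  I: [ 0 -1  1]
Row reduction gives pivot columns X1,X2; rank = 2

2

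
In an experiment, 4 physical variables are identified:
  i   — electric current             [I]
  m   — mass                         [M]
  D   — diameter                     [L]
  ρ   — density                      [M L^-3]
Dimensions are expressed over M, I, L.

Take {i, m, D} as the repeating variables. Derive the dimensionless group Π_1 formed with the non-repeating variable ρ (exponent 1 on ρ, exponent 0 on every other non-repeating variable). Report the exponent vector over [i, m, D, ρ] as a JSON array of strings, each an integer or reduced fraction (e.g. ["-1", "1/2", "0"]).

["0", "-1", "3", "1"]

Exponent matrix [M,I,L] × [i,m,D,ρ]:
  M: [ 0  1  0  1]
  I: [ 1  0  0  0]
  L: [ 0  0  1 -3]
Row reduction gives pivot columns i,m,D; rank = 3
Pivot set = {i,m,D}, free = {ρ}
RREF:
  r0: [   1    0    0    0]
  r1: [   0    1    0    1]
  r2: [   0    0    1   -3]
Fix exponent of ρ at 1; solve each RREF row for its pivot's exponent:
  r0: exp(i) + (0)·1 = 0 ⇒ exp(i) = 0
  r1: exp(m) + (1)·1 = 0 ⇒ exp(m) = -1
  r2: exp(D) + (-3)·1 = 0 ⇒ exp(D) = 3
Π_1 = m^-1 · D^3 · ρ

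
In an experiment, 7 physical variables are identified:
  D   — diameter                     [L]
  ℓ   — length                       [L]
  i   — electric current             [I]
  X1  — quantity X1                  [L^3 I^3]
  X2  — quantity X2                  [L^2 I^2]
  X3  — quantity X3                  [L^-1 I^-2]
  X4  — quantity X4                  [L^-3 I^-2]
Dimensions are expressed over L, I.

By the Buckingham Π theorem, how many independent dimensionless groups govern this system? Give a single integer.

5

Dimensional matrix (L×I by D×ℓ×i×X1×X2×X3×X4):
  L: [ 1  1  0  3  2 -1 -3]
  I: [ 0  0  1  3  2 -2 -2]
Row reduction gives pivot columns D,i; rank = 2
Π count = n − r = 7 − 2 = 5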